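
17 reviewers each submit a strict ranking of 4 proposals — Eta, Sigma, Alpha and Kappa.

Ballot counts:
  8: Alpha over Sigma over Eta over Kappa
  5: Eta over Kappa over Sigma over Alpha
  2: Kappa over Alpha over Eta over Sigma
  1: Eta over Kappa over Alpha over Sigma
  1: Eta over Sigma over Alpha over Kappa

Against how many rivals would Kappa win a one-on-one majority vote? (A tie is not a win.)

0

Kappa against each rival (17 reviewers):
Kappa vs Eta: Eta, 15–2.
Kappa vs Sigma: 5+2+1 = 8 for Kappa, 9 for Sigma — Sigma by 9–8.
Kappa–Alpha: Alpha 9–8.
Kappa beats no one; loses to Eta, Sigma, Alpha — 0 pairwise wins.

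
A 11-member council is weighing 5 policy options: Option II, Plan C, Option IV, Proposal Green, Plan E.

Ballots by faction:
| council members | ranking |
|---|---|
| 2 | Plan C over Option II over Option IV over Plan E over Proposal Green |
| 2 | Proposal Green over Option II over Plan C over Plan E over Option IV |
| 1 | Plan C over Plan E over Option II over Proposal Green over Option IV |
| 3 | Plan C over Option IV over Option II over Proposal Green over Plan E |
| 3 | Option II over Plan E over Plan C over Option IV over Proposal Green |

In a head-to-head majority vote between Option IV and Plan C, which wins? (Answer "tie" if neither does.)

Plan C

No ballot ranks Option IV above Plan C: 0.
Ballots ranking Plan C above Option IV: 11 − 0 = 11.
Plan C wins the head-to-head 11–0.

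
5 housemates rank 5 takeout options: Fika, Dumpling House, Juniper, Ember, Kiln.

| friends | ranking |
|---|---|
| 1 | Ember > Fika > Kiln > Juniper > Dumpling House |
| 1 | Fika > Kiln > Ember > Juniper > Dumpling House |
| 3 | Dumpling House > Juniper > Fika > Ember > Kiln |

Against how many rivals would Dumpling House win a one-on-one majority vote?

4

Dumpling House against each rival (5 friends):
Dumpling House vs Fika: Dumpling House is ranked higher on 3 ballots, Fika on 2. Dumpling House wins 3–2.
Dumpling House vs Juniper: 3 to 2, Dumpling House.
Dumpling House vs Ember: Dumpling House, 3–2.
Dumpling House vs Kiln: Dumpling House is ranked higher on 3 ballots, Kiln on 2. Dumpling House wins 3–2.
Dumpling House beats Fika, Juniper, Ember, Kiln — 4 pairwise wins.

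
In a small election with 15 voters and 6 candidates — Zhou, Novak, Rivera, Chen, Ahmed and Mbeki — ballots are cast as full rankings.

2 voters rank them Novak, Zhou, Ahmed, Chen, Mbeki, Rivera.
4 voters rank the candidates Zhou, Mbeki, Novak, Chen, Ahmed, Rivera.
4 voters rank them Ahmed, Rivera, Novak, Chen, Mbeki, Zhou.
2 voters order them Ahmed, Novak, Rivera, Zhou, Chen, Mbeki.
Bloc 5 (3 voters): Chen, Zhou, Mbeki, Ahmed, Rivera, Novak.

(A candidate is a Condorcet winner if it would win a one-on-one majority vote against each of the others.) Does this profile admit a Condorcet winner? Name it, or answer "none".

none

Pairwise majorities:
Zhou vs Novak: Novak, 8–7.
Zhou vs Rivera: Zhou is ranked higher on 2+4+3 = 9 ballots, Rivera on 6. Zhou wins 9–6.
Zhou vs Chen: 2+4+2 = 8 for Zhou, 7 for Chen — Zhou by 8–7.
Zhou–Ahmed: Zhou 9–6.
Zhou–Mbeki: Zhou 11–4.
Novak vs Rivera: Novak, 8–7.
Novak vs Chen: Novak wins 12–3.
Novak vs Ahmed: Ahmed wins 9–6.
Novak vs Mbeki: Novak is ranked higher on 2+4+2 = 8 ballots, Mbeki on 7. Novak wins 8–7.
Rivera–Chen: Chen 9–6.
Rivera vs Ahmed: Ahmed wins 15–0.
Rivera vs Mbeki: Rivera is ranked higher on 4+2 = 6 ballots, Mbeki on 9. Mbeki wins 9–6.
Chen–Ahmed: Ahmed 8–7.
Chen vs Mbeki: Chen, 11–4.
Ahmed vs Mbeki: Ahmed preferred on 2+4+2 = 8 ballots; Ahmed wins 8–7.
Each candidate drops at least one matchup (Zhou loses to Novak; Novak loses to Ahmed; Rivera loses to Zhou; Chen loses to Zhou; Ahmed loses to Zhou; Mbeki loses to Zhou); the cycle Zhou beats Ahmed beats Novak beats Zhou rules out a Condorcet winner.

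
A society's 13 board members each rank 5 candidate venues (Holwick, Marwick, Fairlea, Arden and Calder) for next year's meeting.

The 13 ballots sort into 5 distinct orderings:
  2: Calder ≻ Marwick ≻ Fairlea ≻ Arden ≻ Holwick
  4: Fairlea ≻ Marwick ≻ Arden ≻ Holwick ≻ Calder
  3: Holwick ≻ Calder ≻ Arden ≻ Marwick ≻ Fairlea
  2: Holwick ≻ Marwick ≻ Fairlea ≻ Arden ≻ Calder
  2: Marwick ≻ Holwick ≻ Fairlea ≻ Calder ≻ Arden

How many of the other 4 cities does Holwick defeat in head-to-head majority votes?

Holwick against each rival (13 organisers):
Holwick vs Marwick: 3+2 = 5 for Holwick, 8 for Marwick — Marwick by 8–5.
Holwick vs Fairlea: Holwick, 7–6.
Holwick–Arden: Holwick 7–6.
Holwick–Calder: Holwick 11–2.
Holwick beats Fairlea, Arden, Calder; loses to Marwick — 3 pairwise wins.

3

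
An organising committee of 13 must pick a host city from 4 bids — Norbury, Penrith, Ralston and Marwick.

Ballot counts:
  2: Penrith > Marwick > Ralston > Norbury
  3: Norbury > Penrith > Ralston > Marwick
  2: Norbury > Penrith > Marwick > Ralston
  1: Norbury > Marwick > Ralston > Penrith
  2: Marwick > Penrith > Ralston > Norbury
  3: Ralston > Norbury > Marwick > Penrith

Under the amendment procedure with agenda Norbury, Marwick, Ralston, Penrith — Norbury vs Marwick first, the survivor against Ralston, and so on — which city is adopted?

Round 1: Norbury vs Marwick — 9–4, Norbury advances.
Round 2: Norbury vs Ralston — 6–7, Ralston advances.
Round 3: Ralston vs Penrith — 4–9, Penrith advances.
The agenda winner is Penrith.

Penrith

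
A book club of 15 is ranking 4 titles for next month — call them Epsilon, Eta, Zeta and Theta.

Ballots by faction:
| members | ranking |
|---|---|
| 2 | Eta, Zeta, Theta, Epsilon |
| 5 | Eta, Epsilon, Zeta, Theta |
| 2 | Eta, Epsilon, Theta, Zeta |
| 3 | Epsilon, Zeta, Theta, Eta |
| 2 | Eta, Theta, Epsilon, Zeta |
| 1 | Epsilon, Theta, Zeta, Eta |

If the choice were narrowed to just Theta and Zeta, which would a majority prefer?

Zeta

Ballots ranking Theta above Zeta: 2 + 2 + 1 = 5.
Ballots ranking Zeta above Theta: 15 − 5 = 10.
Zeta wins the head-to-head 10–5.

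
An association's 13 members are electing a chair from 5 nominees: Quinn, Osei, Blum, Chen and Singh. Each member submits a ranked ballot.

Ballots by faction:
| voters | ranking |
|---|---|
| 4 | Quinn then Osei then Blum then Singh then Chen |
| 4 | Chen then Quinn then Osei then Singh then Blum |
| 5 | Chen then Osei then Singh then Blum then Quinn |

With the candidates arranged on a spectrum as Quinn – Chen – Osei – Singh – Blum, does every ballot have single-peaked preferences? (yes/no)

no

Axis positions: Quinn=1, Chen=2, Osei=3, Singh=4, Blum=5.
Faction 1: ranking walks positions 1-3-5-4-2; Osei is ranked above Chen even though Chen lies between Osei and the peak Quinn on the axis — preferences dip and rise again. Not single-peaked.
Faction 2 (peak Chen at position 2): ranking walks positions 2-1-3-4-5, expanding outward from the peak — single-peaked.
Faction 3 (peak Chen at position 2): ranking walks positions 2-3-4-5-1, expanding outward from the peak — single-peaked.
Faction 1 violates single-peakedness, so the profile is not single-peaked on this axis.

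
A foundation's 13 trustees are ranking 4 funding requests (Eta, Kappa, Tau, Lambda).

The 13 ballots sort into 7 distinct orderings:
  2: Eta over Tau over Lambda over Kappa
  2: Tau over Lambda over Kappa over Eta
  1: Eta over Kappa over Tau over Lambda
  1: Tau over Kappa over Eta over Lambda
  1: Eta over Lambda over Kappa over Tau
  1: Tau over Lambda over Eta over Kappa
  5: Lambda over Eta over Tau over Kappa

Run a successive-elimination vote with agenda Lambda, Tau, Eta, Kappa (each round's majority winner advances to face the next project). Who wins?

Round 1: Lambda vs Tau — 6–7, Tau advances.
Round 2: Tau vs Eta — 4–9, Eta advances.
Round 3: Eta vs Kappa — 10–3, Eta advances.
Eta survives the agenda.

Eta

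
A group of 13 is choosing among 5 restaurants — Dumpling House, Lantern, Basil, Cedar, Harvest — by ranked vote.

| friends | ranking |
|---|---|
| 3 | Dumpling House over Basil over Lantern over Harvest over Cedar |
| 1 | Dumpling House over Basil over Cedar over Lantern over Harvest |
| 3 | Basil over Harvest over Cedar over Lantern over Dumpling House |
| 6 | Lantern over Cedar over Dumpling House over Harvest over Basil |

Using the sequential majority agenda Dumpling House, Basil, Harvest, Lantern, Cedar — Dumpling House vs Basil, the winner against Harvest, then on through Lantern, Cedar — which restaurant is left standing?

Lantern

Round 1: Dumpling House vs Basil — 10–3, Dumpling House advances.
Round 2: Dumpling House vs Harvest — 10–3, Dumpling House advances.
Round 3: Dumpling House vs Lantern — 4–9, Lantern advances.
Round 4: Lantern vs Cedar — 9–4, Lantern advances.
The agenda winner is Lantern.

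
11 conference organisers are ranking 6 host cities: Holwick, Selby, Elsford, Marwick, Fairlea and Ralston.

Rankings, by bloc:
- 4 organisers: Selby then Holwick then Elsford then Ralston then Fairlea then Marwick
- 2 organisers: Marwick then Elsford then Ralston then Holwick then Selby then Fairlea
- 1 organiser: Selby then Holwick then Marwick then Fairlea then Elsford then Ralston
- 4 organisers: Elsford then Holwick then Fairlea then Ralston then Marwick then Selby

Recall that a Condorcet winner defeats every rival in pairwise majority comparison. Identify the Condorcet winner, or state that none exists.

Elsford

Head-to-head results (11 organisers):
Holwick vs Selby: 6 to 5, Holwick.
Holwick vs Elsford: 5 to 6, Elsford.
Holwick vs Marwick: Holwick preferred on 4+1+4 = 9 ballots; Holwick wins 9–2.
Holwick vs Fairlea: Holwick preferred on 4+2+1+4 = 11 ballots; Holwick wins 11–0.
Holwick vs Ralston: Holwick preferred on 4+1+4 = 9 ballots; Holwick wins 9–2.
Selby vs Elsford: Selby is ranked higher on 4+1 = 5 ballots, Elsford on 6. Elsford wins 6–5.
Selby vs Marwick: 5 to 6, Marwick.
Selby vs Fairlea: 7 to 4, Selby.
Selby vs Ralston: 4+1 = 5 for Selby, 6 for Ralston — Ralston by 6–5.
Elsford vs Marwick: Elsford preferred on 4+4 = 8 ballots; Elsford wins 8–3.
Elsford vs Fairlea: 4+2+4 = 10 for Elsford, 1 for Fairlea — Elsford by 10–1.
Elsford vs Ralston: Elsford preferred on 4+2+1+4 = 11 ballots; Elsford wins 11–0.
Marwick vs Fairlea: 2+1 = 3 for Marwick, 8 for Fairlea — Fairlea by 8–3.
Marwick vs Ralston: 3 to 8, Ralston.
Fairlea vs Ralston: 1+4 = 5 for Fairlea, 6 for Ralston — Ralston by 6–5.
Elsford beats each of Holwick, Selby, Marwick, Fairlea, Ralston — Elsford is the Condorcet winner.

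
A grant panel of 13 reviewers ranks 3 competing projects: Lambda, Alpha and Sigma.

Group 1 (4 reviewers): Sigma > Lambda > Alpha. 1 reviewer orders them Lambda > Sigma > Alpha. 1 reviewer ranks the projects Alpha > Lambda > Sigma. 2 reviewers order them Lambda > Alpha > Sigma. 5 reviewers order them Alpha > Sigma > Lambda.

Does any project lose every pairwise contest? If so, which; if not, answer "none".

Pairwise majorities:
Lambda vs Alpha: 7 to 6, Lambda.
Lambda vs Sigma: Lambda is ranked higher on 1+1+2 = 4 ballots, Sigma on 9. Sigma wins 9–4.
Alpha vs Sigma: Alpha preferred on 1+2+5 = 8 ballots; Alpha wins 8–5.
Each project has at least one pairwise win (Lambda beats Alpha; Alpha beats Sigma; Sigma beats Lambda) — no Condorcet loser.

none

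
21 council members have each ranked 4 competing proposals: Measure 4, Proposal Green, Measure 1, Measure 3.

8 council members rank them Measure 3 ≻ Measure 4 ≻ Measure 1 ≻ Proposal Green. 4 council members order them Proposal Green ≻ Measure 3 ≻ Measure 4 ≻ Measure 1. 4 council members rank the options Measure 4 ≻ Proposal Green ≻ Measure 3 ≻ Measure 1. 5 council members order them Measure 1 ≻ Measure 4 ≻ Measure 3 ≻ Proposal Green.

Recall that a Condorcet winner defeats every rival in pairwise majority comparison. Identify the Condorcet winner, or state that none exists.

Head-to-head results (21 council members):
Measure 4 vs Proposal Green: Measure 4 preferred on 8+4+5 = 17 ballots; Measure 4 wins 17–4.
Measure 4 vs Measure 1: Measure 4 preferred on 8+4+4 = 16 ballots; Measure 4 wins 16–5.
Measure 4 vs Measure 3: Measure 4 preferred on 4+5 = 9 ballots; Measure 3 wins 12–9.
Proposal Green vs Measure 1: 4+4 = 8 for Proposal Green, 13 for Measure 1 — Measure 1 by 13–8.
Proposal Green vs Measure 3: Measure 3 wins 13–8.
Measure 1 vs Measure 3: Measure 1 preferred on 5 ballots; Measure 3 wins 16–5.
Measure 3 defeats every rival head-to-head and is the Condorcet winner.

Measure 3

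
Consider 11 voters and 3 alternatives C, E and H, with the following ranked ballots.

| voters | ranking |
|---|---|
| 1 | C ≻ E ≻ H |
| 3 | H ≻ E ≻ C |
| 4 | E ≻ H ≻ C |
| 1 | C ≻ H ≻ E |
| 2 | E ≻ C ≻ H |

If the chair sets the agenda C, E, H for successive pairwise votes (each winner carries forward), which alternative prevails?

Round 1: C vs E — 2–9, E advances.
Round 2: E vs H — 7–4, E advances.
E survives the agenda.

E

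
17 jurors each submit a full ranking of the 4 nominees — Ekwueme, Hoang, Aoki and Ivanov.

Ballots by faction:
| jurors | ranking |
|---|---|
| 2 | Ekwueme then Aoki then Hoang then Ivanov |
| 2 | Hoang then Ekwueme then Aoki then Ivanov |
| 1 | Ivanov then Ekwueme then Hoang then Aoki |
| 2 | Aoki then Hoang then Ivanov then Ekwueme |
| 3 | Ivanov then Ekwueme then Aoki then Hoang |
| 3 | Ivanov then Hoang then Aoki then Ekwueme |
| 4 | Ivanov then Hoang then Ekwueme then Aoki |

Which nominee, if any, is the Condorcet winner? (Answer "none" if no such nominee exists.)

Ivanov

Head-to-head results (17 jurors):
Ekwueme–Hoang: Hoang 11–6.
Ekwueme–Aoki: Ekwueme 12–5.
Ekwueme vs Ivanov: Ivanov wins 13–4.
Hoang vs Aoki: Hoang, 10–7.
Hoang vs Ivanov: Ivanov wins 11–6.
Aoki vs Ivanov: Ivanov wins 11–6.
Only Ivanov has no losses; Ivanov is the Condorcet winner.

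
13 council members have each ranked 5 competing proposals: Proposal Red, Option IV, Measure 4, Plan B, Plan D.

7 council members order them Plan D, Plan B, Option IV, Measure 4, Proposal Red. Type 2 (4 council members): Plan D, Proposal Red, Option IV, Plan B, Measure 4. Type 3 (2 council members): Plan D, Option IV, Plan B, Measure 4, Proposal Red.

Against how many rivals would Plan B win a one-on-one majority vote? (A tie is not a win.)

Plan B against each rival (13 council members):
Plan B–Proposal Red: Plan B 9–4.
Plan B–Option IV: Plan B 7–6.
Plan B–Measure 4: Plan B 13–0.
Plan B vs Plan D: Plan D, 13–0.
Plan B beats Proposal Red, Option IV, Measure 4; loses to Plan D — 3 pairwise wins.

3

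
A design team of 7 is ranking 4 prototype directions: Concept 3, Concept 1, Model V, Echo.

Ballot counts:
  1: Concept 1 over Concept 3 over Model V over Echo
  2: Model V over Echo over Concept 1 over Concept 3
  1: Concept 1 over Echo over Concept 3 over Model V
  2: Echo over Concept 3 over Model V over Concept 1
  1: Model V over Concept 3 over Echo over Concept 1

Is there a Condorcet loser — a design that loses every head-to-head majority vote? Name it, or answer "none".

none

Pairwise majorities:
Concept 3 vs Concept 1: Concept 1, 4–3.
Concept 3 vs Model V: Concept 3 is ranked higher on 1+1+2 = 4 ballots, Model V on 3. Concept 3 wins 4–3.
Concept 3–Echo: Echo 5–2.
Concept 1–Model V: Model V 5–2.
Concept 1 vs Echo: Concept 1 is ranked higher on 1+1 = 2 ballots, Echo on 5. Echo wins 5–2.
Model V vs Echo: Model V preferred on 1+2+1 = 4 ballots; Model V wins 4–3.
Each design has at least one pairwise win (Concept 3 beats Model V; Concept 1 beats Concept 3; Model V beats Concept 1; Echo beats Concept 3) — no Condorcet loser.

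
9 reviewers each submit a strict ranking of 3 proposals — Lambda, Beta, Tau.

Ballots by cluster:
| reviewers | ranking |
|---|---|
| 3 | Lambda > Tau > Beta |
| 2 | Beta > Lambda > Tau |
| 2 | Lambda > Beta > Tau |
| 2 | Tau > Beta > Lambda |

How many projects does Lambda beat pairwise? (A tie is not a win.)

Lambda against each rival (9 reviewers):
Lambda vs Beta: Lambda preferred on 3+2 = 5 ballots; Lambda wins 5–4.
Lambda vs Tau: Lambda preferred on 3+2+2 = 7 ballots; Lambda wins 7–2.
Lambda beats Beta, Tau — 2 pairwise wins.

2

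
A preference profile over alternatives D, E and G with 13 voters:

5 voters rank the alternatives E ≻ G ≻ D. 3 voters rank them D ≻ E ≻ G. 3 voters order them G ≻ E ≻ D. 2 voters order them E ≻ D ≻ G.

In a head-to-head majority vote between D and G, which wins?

Ballots ranking D above G: 3 + 2 = 5.
Ballots ranking G above D: 13 − 5 = 8.
G wins the head-to-head 8–5.

G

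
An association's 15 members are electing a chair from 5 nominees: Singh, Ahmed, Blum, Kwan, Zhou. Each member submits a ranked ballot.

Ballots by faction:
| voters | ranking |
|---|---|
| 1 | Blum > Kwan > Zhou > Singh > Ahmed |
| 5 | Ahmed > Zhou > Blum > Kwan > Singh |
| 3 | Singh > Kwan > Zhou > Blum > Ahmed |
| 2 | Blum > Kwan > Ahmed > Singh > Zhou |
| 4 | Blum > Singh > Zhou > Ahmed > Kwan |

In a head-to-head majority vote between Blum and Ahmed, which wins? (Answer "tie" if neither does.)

Ballots ranking Blum above Ahmed: 1 + 3 + 2 + 4 = 10.
Ballots ranking Ahmed above Blum: 15 − 10 = 5.
Blum wins the head-to-head 10–5.

Blum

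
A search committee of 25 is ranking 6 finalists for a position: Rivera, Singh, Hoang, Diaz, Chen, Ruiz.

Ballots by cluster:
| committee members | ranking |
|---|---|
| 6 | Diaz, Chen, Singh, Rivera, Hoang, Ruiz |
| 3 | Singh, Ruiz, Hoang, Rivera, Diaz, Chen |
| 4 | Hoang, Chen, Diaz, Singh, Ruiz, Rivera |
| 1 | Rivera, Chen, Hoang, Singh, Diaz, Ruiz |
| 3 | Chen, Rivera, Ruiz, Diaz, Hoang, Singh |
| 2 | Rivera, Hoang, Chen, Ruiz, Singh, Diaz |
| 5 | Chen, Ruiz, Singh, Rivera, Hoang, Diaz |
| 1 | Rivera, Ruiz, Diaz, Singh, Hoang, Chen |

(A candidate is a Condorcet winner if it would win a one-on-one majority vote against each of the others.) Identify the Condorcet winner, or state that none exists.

Head-to-head results (25 committee members):
Rivera vs Singh: Singh, 18–7.
Rivera vs Hoang: 6+1+3+2+5+1 = 18 for Rivera, 7 for Hoang — Rivera by 18–7.
Rivera vs Diaz: Rivera preferred on 3+1+3+2+5+1 = 15 ballots; Rivera wins 15–10.
Rivera vs Chen: Chen, 18–7.
Rivera vs Ruiz: Rivera is ranked higher on 6+1+3+2+1 = 13 ballots, Ruiz on 12. Rivera wins 13–12.
Singh vs Hoang: Singh wins 15–10.
Singh vs Diaz: Diaz wins 14–11.
Singh vs Chen: Singh preferred on 3+1 = 4 ballots; Chen wins 21–4.
Singh vs Ruiz: 14 to 11, Singh.
Hoang vs Diaz: Hoang, 15–10.
Hoang vs Chen: 10 to 15, Chen.
Hoang vs Ruiz: Hoang, 13–12.
Diaz vs Chen: Diaz preferred on 6+3+1 = 10 ballots; Chen wins 15–10.
Diaz–Ruiz: Ruiz 14–11.
Chen–Ruiz: Chen 21–4.
Only Chen has no losses; Chen is the Condorcet winner.

Chen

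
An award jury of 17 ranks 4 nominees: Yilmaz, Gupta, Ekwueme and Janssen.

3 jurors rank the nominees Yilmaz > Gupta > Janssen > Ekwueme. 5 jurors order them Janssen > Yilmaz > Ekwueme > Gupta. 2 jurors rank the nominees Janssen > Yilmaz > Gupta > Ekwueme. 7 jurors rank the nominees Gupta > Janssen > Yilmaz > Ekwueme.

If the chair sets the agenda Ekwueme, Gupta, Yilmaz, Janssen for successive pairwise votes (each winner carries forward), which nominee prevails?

Round 1: Ekwueme vs Gupta — 5–12, Gupta advances.
Round 2: Gupta vs Yilmaz — 7–10, Yilmaz advances.
Round 3: Yilmaz vs Janssen — 3–14, Janssen advances.
The agenda winner is Janssen.

Janssen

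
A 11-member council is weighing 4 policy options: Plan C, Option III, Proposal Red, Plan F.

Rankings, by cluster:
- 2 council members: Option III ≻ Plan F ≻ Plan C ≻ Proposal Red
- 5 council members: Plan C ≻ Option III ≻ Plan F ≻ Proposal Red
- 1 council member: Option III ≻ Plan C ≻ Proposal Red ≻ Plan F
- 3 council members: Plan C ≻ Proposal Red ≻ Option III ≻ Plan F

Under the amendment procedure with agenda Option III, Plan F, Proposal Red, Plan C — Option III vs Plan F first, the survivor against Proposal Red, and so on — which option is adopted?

Plan C

Round 1: Option III vs Plan F — 11–0, Option III advances.
Round 2: Option III vs Proposal Red — 8–3, Option III advances.
Round 3: Option III vs Plan C — 3–8, Plan C advances.
Plan C survives the agenda.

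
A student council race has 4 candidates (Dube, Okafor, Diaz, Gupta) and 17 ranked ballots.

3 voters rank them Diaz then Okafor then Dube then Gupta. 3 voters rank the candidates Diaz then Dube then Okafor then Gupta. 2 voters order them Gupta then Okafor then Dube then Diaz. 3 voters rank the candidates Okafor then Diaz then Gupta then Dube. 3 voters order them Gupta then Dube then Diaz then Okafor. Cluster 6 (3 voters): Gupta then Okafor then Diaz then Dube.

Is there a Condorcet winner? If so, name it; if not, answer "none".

Head-to-head results (17 voters):
Dube vs Okafor: Okafor, 11–6.
Dube–Diaz: Diaz 12–5.
Dube vs Gupta: Gupta wins 11–6.
Okafor vs Diaz: Diaz wins 9–8.
Okafor vs Gupta: Okafor, 9–8.
Diaz–Gupta: Diaz 9–8.
Diaz defeats every rival head-to-head and is the Condorcet winner.

Diaz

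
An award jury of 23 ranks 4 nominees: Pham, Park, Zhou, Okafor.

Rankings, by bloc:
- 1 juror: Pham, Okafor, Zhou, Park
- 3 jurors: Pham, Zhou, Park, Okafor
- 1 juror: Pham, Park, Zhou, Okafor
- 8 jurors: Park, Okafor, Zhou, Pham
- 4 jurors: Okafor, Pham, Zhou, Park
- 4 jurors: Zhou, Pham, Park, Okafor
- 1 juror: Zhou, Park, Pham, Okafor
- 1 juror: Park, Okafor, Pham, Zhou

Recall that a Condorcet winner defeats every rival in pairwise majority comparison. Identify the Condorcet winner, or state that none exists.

none

Check each pair by majority over 23 ballots:
Pham vs Park: Pham, 13–10.
Pham–Zhou: Zhou 13–10.
Pham vs Okafor: Okafor, 13–10.
Park vs Zhou: Zhou, 13–10.
Park–Okafor: Park 18–5.
Zhou vs Okafor: Zhou is ranked higher on 3+1+4+1 = 9 ballots, Okafor on 14. Okafor wins 14–9.
Each nominee drops at least one matchup (Pham loses to Zhou; Park loses to Pham; Zhou loses to Okafor; Okafor loses to Park); the cycle Pham → Park → Okafor → Pham rules out a Condorcet winner.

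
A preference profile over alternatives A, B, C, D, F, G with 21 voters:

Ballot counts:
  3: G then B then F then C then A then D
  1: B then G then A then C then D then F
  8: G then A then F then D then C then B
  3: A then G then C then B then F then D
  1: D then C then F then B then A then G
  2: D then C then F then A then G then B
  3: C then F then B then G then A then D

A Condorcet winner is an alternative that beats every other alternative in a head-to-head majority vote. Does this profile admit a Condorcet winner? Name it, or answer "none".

Pairwise majorities:
A–B: A 13–8.
A vs C: 1+8+3 = 12 for A, 9 for C — A by 12–9.
A–D: A 18–3.
A vs F: A is ranked higher on 1+8+3 = 12 ballots, F on 9. A wins 12–9.
A vs G: A is ranked higher on 3+1+2 = 6 ballots, G on 15. G wins 15–6.
B vs C: B preferred on 3+1 = 4 ballots; C wins 17–4.
B vs D: D, 11–10.
B vs F: 3+1+3 = 7 for B, 14 for F — F by 14–7.
B vs G: B preferred on 1+1+3 = 5 ballots; G wins 16–5.
C vs D: 3+1+3+3 = 10 for C, 11 for D — D by 11–10.
C–F: F 11–10.
C vs G: G wins 15–6.
D vs F: 4 to 17, F.
D vs G: D is ranked higher on 1+2 = 3 ballots, G on 18. G wins 18–3.
F–G: G 15–6.
G beats each of A, B, C, D, F — G is the Condorcet winner.

G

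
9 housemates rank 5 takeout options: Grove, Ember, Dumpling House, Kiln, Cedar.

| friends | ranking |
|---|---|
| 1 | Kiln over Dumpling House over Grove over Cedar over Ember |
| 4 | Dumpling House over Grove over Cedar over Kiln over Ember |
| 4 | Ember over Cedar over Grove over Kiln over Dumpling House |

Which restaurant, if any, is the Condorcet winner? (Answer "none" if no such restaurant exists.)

none

Pairwise majorities:
Grove vs Ember: Grove wins 5–4.
Grove vs Dumpling House: Dumpling House wins 5–4.
Grove vs Kiln: Grove, 8–1.
Grove vs Cedar: Grove wins 5–4.
Ember vs Dumpling House: Dumpling House wins 5–4.
Ember vs Kiln: Kiln wins 5–4.
Ember vs Cedar: Cedar, 5–4.
Dumpling House vs Kiln: Kiln, 5–4.
Dumpling House–Cedar: Dumpling House 5–4.
Kiln vs Cedar: Cedar, 8–1.
Each restaurant drops at least one matchup (Grove loses to Dumpling House; Ember loses to Grove; Dumpling House loses to Kiln; Kiln loses to Grove; Cedar loses to Grove); the cycle Grove → Kiln → Dumpling House → Grove rules out a Condorcet winner.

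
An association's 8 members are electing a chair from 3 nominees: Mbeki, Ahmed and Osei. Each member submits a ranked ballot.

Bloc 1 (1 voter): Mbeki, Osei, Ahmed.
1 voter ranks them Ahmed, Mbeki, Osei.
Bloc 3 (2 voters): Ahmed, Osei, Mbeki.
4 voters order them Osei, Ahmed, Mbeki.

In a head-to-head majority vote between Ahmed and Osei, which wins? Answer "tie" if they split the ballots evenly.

Osei

Ballots ranking Ahmed above Osei: 1 + 2 = 3.
Ballots ranking Osei above Ahmed: 8 − 3 = 5.
Osei wins the head-to-head 5–3.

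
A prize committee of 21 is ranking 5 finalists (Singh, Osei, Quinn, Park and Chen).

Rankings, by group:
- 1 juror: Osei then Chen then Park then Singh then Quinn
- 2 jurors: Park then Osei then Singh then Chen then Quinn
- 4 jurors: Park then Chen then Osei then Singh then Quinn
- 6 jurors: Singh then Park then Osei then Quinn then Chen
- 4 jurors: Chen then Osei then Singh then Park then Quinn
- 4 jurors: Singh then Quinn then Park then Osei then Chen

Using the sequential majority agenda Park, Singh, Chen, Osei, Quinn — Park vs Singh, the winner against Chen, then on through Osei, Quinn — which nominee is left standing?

Osei

Round 1: Park vs Singh — 7–14, Singh advances.
Round 2: Singh vs Chen — 12–9, Singh advances.
Round 3: Singh vs Osei — 10–11, Osei advances.
Round 4: Osei vs Quinn — 17–4, Osei advances.
The agenda winner is Osei.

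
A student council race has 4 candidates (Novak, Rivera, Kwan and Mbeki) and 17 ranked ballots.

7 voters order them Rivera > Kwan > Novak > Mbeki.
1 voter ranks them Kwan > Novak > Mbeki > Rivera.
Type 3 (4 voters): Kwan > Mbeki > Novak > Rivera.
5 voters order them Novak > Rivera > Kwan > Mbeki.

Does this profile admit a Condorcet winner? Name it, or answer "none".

Pairwise majorities:
Novak vs Rivera: Novak wins 10–7.
Novak vs Kwan: Novak is ranked higher on 5 ballots, Kwan on 12. Kwan wins 12–5.
Novak vs Mbeki: Novak, 13–4.
Rivera vs Kwan: Rivera preferred on 7+5 = 12 ballots; Rivera wins 12–5.
Rivera vs Mbeki: 7+5 = 12 for Rivera, 5 for Mbeki — Rivera by 12–5.
Kwan vs Mbeki: 17 to 0, Kwan.
Every candidate loses at least once (Novak loses to Kwan; Rivera loses to Novak; Kwan loses to Rivera; Mbeki loses to Novak). The majority relation contains the cycle Novak beats Rivera beats Kwan beats Novak, so there is no Condorcet winner.

none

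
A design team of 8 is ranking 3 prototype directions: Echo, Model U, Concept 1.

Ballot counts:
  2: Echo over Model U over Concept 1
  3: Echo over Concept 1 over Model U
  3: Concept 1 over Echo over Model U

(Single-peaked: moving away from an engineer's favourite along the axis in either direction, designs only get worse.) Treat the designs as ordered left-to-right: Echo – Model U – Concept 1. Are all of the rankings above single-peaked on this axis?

Axis positions: Echo=1, Model U=2, Concept 1=3.
Type 1 (peak Echo at position 1): ranking walks positions 1-2-3, expanding outward from the peak — single-peaked.
Type 2: ranking walks positions 1-3-2; Concept 1 is ranked above Model U even though Model U lies between Concept 1 and the peak Echo on the axis — preferences dip and rise again. Not single-peaked.
Type 3: ranking walks positions 3-1-2; Echo is ranked above Model U even though Model U lies between Echo and the peak Concept 1 on the axis — preferences dip and rise again. Not single-peaked.
Type 2 violates single-peakedness, so the profile is not single-peaked on this axis.

no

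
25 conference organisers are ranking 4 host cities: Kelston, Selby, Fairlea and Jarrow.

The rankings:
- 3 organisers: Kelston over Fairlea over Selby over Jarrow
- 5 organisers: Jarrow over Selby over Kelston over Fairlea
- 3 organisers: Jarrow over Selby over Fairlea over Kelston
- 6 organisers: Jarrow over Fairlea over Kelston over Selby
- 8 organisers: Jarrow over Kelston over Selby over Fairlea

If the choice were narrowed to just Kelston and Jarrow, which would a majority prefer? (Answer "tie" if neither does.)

Jarrow

Ballots ranking Kelston above Jarrow: 3.
Ballots ranking Jarrow above Kelston: 25 − 3 = 22.
Jarrow wins the head-to-head 22–3.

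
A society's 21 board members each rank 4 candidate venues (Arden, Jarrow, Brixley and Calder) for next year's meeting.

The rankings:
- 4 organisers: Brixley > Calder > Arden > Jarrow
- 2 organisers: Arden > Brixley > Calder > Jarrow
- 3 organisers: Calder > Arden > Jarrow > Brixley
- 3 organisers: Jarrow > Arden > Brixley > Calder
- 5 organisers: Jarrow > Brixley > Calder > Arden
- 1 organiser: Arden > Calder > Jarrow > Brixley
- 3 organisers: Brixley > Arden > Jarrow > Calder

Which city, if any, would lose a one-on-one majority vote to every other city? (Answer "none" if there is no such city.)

Head-to-head results (21 organisers):
Arden vs Jarrow: Arden preferred on 4+2+3+1+3 = 13 ballots; Arden wins 13–8.
Arden vs Brixley: Brixley, 12–9.
Arden vs Calder: Arden preferred on 2+3+1+3 = 9 ballots; Calder wins 12–9.
Jarrow vs Brixley: Jarrow is ranked higher on 3+3+5+1 = 12 ballots, Brixley on 9. Jarrow wins 12–9.
Jarrow vs Calder: Jarrow, 11–10.
Brixley–Calder: Brixley 17–4.
Every city wins at least one matchup (Arden beats Jarrow; Jarrow beats Brixley; Brixley beats Arden; Calder beats Arden), so there is no Condorcet loser.

none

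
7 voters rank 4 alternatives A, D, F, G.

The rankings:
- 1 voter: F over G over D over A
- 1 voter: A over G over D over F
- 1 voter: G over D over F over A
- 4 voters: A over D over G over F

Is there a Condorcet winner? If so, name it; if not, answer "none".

A

Head-to-head results (7 voters):
A vs D: A preferred on 1+4 = 5 ballots; A wins 5–2.
A vs F: 1+4 = 5 for A, 2 for F — A by 5–2.
A vs G: A is ranked higher on 1+4 = 5 ballots, G on 2. A wins 5–2.
D vs F: 6 to 1, D.
D vs G: 4 to 3, D.
F vs G: F is ranked higher on 1 ballot, G on 6. G wins 6–1.
Only A has no losses; A is the Condorcet winner.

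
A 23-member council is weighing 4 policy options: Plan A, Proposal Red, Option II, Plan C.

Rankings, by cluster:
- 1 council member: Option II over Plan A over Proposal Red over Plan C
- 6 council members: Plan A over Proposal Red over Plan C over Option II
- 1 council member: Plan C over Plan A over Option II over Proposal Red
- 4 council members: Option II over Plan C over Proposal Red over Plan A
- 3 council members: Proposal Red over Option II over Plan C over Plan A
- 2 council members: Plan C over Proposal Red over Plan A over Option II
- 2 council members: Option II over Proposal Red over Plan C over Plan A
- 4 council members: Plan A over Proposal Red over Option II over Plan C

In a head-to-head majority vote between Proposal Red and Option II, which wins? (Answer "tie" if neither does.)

Proposal Red

Ballots ranking Proposal Red above Option II: 6 + 3 + 2 + 4 = 15.
Ballots ranking Option II above Proposal Red: 23 − 15 = 8.
Proposal Red wins the head-to-head 15–8.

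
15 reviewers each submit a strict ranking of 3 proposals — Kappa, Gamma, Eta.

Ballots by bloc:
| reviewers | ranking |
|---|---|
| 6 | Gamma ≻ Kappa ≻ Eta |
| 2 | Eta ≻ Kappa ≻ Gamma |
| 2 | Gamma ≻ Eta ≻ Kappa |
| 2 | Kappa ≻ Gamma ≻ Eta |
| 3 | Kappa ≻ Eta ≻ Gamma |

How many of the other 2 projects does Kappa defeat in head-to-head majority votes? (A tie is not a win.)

Kappa against each rival (15 reviewers):
Kappa–Gamma: Gamma 8–7.
Kappa vs Eta: Kappa preferred on 6+2+3 = 11 ballots; Kappa wins 11–4.
Kappa beats Eta; loses to Gamma — 1 pairwise win.

1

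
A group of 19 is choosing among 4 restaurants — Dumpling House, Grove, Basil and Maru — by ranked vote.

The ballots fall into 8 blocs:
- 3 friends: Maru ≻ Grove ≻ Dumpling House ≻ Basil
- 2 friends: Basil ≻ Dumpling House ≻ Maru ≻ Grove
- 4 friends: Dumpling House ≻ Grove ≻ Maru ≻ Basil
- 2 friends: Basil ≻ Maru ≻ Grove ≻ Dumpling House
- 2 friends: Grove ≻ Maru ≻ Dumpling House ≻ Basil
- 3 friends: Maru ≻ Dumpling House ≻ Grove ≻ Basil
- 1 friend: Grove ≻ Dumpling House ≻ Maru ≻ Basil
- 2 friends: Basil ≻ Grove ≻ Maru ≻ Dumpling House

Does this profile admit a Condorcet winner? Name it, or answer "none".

Pairwise majorities:
Dumpling House vs Grove: Grove, 10–9.
Dumpling House vs Basil: Dumpling House wins 13–6.
Dumpling House vs Maru: Maru, 12–7.
Grove–Basil: Grove 13–6.
Grove–Maru: Maru 10–9.
Basil–Maru: Maru 13–6.
Maru wins every pairwise contest, so Maru is the Condorcet winner.

Maru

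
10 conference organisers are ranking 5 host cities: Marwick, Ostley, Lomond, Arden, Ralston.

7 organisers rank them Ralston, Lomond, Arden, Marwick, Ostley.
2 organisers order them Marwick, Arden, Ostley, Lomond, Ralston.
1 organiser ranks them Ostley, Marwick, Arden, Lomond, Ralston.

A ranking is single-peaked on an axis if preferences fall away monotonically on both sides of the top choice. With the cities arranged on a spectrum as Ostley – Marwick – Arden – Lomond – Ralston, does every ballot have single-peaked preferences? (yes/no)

Axis positions: Ostley=1, Marwick=2, Arden=3, Lomond=4, Ralston=5.
Type 1 (peak Ralston at position 5): ranking walks positions 5-4-3-2-1, expanding outward from the peak — single-peaked.
Type 2 (peak Marwick at position 2): ranking walks positions 2-3-1-4-5, expanding outward from the peak — single-peaked.
Type 3 (peak Ostley at position 1): ranking walks positions 1-2-3-4-5, expanding outward from the peak — single-peaked.
Every ranking is single-peaked on this axis.

yes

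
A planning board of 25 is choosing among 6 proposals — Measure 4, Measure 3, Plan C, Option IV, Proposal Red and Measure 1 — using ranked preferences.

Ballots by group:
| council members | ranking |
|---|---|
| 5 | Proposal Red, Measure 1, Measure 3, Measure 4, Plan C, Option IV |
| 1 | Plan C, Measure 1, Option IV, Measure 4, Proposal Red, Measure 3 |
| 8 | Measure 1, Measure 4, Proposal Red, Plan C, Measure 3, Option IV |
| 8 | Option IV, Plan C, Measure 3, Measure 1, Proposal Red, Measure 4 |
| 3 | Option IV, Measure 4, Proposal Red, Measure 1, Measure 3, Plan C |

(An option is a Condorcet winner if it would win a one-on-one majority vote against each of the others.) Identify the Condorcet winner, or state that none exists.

Measure 1

Pairwise majorities:
Measure 4 vs Measure 3: Measure 3 wins 13–12.
Measure 4 vs Plan C: Measure 4 wins 16–9.
Measure 4 vs Option IV: Measure 4 wins 13–12.
Measure 4–Proposal Red: Proposal Red 13–12.
Measure 4 vs Measure 1: Measure 1 wins 22–3.
Measure 3 vs Plan C: 8 to 17, Plan C.
Measure 3 vs Option IV: Measure 3 preferred on 5+8 = 13 ballots; Measure 3 wins 13–12.
Measure 3 vs Proposal Red: Measure 3 preferred on 8 ballots; Proposal Red wins 17–8.
Measure 3 vs Measure 1: 8 for Measure 3, 17 for Measure 1 — Measure 1 by 17–8.
Plan C vs Option IV: Plan C is ranked higher on 5+1+8 = 14 ballots, Option IV on 11. Plan C wins 14–11.
Plan C–Proposal Red: Proposal Red 16–9.
Plan C–Measure 1: Measure 1 16–9.
Option IV vs Proposal Red: Option IV preferred on 1+8+3 = 12 ballots; Proposal Red wins 13–12.
Option IV vs Measure 1: Measure 1 wins 14–11.
Proposal Red vs Measure 1: 8 to 17, Measure 1.
Only Measure 1 has no losses; Measure 1 is the Condorcet winner.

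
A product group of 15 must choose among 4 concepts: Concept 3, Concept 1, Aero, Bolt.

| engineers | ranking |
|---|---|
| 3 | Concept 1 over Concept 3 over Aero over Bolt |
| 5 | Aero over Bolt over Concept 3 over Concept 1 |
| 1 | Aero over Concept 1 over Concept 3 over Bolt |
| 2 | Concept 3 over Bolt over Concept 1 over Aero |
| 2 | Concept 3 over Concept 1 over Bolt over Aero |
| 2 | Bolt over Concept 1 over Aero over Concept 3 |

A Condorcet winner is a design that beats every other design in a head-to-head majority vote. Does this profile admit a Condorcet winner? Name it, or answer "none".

Pairwise majorities:
Concept 3 vs Concept 1: 5+2+2 = 9 for Concept 3, 6 for Concept 1 — Concept 3 by 9–6.
Concept 3 vs Aero: Concept 3 is ranked higher on 3+2+2 = 7 ballots, Aero on 8. Aero wins 8–7.
Concept 3 vs Bolt: 3+1+2+2 = 8 for Concept 3, 7 for Bolt — Concept 3 by 8–7.
Concept 1 vs Aero: 9 to 6, Concept 1.
Concept 1 vs Bolt: 6 to 9, Bolt.
Aero vs Bolt: 9 to 6, Aero.
No design is unbeaten: Concept 3 loses to Aero; Concept 1 loses to Concept 3; Aero loses to Concept 1; Bolt loses to Concept 3. In particular Concept 3 beats Concept 1 beats Aero beats Concept 3 is a majority cycle — no Condorcet winner exists.

none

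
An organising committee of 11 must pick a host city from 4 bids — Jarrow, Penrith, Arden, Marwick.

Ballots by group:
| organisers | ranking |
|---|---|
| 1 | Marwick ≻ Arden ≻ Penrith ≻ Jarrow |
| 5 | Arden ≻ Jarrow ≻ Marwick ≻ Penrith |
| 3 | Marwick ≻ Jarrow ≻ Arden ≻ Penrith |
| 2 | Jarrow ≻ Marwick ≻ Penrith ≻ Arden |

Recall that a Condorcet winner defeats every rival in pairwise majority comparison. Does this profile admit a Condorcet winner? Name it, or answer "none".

none

Head-to-head results (11 organisers):
Jarrow vs Penrith: 5+3+2 = 10 for Jarrow, 1 for Penrith — Jarrow by 10–1.
Jarrow vs Arden: 5 to 6, Arden.
Jarrow vs Marwick: Jarrow preferred on 5+2 = 7 ballots; Jarrow wins 7–4.
Penrith vs Arden: Penrith is ranked higher on 2 ballots, Arden on 9. Arden wins 9–2.
Penrith vs Marwick: Penrith preferred on 0 ballots; Marwick wins 11–0.
Arden vs Marwick: 5 for Arden, 6 for Marwick — Marwick by 6–5.
No city is unbeaten: Jarrow loses to Arden; Penrith loses to Jarrow; Arden loses to Marwick; Marwick loses to Jarrow. In particular Jarrow beats Marwick beats Arden beats Jarrow is a majority cycle — no Condorcet winner exists.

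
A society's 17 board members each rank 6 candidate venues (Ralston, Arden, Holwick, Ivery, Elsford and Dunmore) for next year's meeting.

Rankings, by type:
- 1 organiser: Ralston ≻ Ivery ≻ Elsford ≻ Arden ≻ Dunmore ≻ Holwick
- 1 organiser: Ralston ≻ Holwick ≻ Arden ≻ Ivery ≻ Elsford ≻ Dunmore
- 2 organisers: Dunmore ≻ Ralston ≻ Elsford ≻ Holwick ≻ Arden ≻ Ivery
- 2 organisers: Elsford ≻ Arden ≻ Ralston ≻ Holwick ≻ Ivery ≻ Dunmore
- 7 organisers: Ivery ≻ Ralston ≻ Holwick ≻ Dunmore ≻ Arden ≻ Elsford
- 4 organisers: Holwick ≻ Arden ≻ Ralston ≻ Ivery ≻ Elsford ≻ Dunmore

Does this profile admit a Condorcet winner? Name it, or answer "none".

Ralston

Pairwise majorities:
Ralston vs Arden: 1+1+2+7 = 11 for Ralston, 6 for Arden — Ralston by 11–6.
Ralston vs Holwick: Ralston preferred on 1+1+2+2+7 = 13 ballots; Ralston wins 13–4.
Ralston vs Ivery: Ralston preferred on 1+1+2+2+4 = 10 ballots; Ralston wins 10–7.
Ralston vs Elsford: Ralston preferred on 1+1+2+7+4 = 15 ballots; Ralston wins 15–2.
Ralston vs Dunmore: 15 to 2, Ralston.
Arden vs Holwick: 3 to 14, Holwick.
Arden vs Ivery: Arden is ranked higher on 1+2+2+4 = 9 ballots, Ivery on 8. Arden wins 9–8.
Arden vs Elsford: 1+7+4 = 12 for Arden, 5 for Elsford — Arden by 12–5.
Arden vs Dunmore: 1+1+2+4 = 8 for Arden, 9 for Dunmore — Dunmore by 9–8.
Holwick vs Ivery: 9 to 8, Holwick.
Holwick vs Elsford: Holwick preferred on 1+7+4 = 12 ballots; Holwick wins 12–5.
Holwick vs Dunmore: Holwick preferred on 1+2+7+4 = 14 ballots; Holwick wins 14–3.
Ivery vs Elsford: 1+1+7+4 = 13 for Ivery, 4 for Elsford — Ivery by 13–4.
Ivery vs Dunmore: 1+1+2+7+4 = 15 for Ivery, 2 for Dunmore — Ivery by 15–2.
Elsford vs Dunmore: Elsford preferred on 1+1+2+4 = 8 ballots; Dunmore wins 9–8.
Ralston defeats every rival head-to-head and is the Condorcet winner.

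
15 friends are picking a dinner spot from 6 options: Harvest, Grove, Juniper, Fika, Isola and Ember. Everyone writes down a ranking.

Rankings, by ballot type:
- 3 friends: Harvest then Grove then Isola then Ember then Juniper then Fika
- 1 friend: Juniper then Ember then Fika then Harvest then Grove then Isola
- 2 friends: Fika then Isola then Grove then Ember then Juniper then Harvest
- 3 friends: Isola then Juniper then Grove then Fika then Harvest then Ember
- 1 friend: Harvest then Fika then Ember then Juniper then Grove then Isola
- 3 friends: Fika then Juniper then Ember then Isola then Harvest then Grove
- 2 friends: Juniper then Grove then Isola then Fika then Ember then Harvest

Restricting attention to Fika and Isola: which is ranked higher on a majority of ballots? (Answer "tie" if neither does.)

Isola

Ballots ranking Fika above Isola: 1 + 2 + 1 + 3 = 7.
Ballots ranking Isola above Fika: 15 − 7 = 8.
Isola wins the head-to-head 8–7.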